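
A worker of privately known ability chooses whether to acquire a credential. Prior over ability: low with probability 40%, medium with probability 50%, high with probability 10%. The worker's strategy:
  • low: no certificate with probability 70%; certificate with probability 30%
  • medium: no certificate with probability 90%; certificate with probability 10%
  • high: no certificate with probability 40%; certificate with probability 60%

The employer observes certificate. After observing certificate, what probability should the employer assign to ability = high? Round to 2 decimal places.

P(certificate) = 0.4·0.3 + 0.5·0.1 + 0.1·0.6 = 0.23
P(high | certificate) = (0.1·0.6) / 0.23 = 0.06 / 0.23 = 0.26087

0.26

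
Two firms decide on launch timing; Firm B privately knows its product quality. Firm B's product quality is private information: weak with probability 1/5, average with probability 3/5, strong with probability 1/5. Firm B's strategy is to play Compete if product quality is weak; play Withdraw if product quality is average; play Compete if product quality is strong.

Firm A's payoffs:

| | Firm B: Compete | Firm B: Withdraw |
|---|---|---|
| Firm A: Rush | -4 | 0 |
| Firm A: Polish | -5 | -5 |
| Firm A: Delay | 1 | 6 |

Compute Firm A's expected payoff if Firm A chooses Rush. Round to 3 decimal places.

-1.600

E[Rush] = 1/5·(-4) + 3/5·0 + 1/5·(-4) = (-4/5) + 0 + (-4/5) = -8/5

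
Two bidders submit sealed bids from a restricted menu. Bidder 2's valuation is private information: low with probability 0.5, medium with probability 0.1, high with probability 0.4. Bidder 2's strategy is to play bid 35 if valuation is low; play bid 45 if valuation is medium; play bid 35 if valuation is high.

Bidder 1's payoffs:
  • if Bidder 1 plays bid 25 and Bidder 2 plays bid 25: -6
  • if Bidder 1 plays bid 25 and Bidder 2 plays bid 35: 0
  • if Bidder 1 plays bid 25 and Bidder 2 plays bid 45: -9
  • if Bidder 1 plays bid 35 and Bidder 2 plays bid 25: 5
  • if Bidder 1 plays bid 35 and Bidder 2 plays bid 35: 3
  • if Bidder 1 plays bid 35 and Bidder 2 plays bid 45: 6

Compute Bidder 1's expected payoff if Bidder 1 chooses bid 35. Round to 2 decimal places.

3.30

E[bid 35] = 0.5·3 + 0.1·6 + 0.4·3 = 1.5 + 0.6 + 1.2 = 3.3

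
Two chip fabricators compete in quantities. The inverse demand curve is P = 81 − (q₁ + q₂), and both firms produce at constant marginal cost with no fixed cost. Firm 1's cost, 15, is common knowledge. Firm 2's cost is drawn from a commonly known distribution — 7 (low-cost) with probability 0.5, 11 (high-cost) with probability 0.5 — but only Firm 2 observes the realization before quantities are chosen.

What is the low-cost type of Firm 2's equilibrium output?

Type-c best response for Firm 2: q₂(c) = (81 − c)/2 − q₁/2.
Firm 1 maximizes expected profit; its first-order condition is 81 − 2q₁ − E[q₂] − 15 = 0.
Substituting E[q₂] and solving: E[c₂] = 9, so q₁ = (81 − 2·15 + 9)/3 = 20.
q₂(low-cost) = (81 − 7 − 20)/2 = 27.

27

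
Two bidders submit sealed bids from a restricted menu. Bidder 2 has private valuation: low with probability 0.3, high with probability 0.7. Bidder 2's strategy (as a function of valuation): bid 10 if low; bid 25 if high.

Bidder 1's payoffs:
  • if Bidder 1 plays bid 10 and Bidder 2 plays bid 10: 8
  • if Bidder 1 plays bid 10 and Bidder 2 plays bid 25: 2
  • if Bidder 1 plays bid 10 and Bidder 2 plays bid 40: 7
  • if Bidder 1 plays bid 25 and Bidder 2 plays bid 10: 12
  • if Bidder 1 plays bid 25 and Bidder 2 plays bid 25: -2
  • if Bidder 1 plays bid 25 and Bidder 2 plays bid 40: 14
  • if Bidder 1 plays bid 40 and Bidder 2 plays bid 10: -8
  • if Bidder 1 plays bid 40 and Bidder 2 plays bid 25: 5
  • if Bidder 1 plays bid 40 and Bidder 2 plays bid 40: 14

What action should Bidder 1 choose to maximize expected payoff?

E[bid 10] = 0.3·(8) + 0.7·(2) = 3.8
E[bid 25] = 0.3·(12) + 0.7·(-2) = 2.2
E[bid 40] = 0.3·(-8) + 0.7·(5) = 1.1
Best response: bid 10 (3.8 is the largest).

bid 10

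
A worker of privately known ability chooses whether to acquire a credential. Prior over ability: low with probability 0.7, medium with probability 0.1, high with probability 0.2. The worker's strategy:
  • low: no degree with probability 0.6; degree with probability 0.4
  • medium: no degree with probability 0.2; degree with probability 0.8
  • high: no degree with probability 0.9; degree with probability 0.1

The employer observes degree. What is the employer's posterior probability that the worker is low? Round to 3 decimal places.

Apply Bayes' rule using the sender's strategy as the likelihood.
P(degree) = 0.7·0.4 + 0.1·0.8 + 0.2·0.1 = 0.38
P(low | degree) = (0.7·0.4) / 0.38 = 0.28 / 0.38 = 0.736842

0.737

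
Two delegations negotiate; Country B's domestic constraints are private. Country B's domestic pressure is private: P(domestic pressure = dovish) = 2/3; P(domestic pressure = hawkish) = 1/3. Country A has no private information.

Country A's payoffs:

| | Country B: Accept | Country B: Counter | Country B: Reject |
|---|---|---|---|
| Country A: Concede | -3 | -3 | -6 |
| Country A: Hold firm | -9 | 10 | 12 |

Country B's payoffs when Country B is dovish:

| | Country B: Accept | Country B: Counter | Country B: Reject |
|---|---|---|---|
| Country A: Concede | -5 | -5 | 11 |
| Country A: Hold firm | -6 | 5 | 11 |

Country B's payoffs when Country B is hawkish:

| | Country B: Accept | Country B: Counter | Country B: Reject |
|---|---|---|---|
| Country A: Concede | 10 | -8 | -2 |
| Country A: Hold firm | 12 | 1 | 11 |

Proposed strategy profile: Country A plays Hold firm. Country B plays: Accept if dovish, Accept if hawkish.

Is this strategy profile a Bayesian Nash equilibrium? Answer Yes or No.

No

Country A plays Hold firm: E[Hold firm] = 2/3·(-9) + 1/3·(-9) = -9; E[Concede] = -3. Not best-responding. ✗
Country B (domestic pressure dovish), facing Hold firm: Accept gives -6, Counter gives 5, Reject gives 11. Proposed Accept is not best — profitable deviation exists. ✗
Country B (domestic pressure hawkish), facing Hold firm: Accept gives 12, Counter gives 1, Reject gives 11. Proposed Accept is best. ✓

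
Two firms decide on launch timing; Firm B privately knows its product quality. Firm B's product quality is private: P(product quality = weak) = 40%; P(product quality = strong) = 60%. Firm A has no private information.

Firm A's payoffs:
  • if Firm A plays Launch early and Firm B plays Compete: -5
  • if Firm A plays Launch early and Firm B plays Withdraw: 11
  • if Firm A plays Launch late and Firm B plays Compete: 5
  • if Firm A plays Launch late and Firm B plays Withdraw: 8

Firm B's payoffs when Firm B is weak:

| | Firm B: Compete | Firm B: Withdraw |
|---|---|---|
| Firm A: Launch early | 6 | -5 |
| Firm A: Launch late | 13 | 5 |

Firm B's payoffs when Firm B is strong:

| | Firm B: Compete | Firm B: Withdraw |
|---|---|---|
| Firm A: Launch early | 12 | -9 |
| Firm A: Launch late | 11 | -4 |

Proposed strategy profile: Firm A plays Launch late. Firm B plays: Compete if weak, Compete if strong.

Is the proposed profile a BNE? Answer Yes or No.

A profile is a BNE iff every type of every player is best-responding given beliefs about the other side.
Firm A plays Launch late: E[Launch late] = 0.4·(5) + 0.6·(5) = 5; E[Launch early] = -5. Best-responding. ✓
Firm B (product quality weak), facing Launch late: Compete gives 13, Withdraw gives 5. Proposed Compete is best. ✓
Firm B (product quality strong), facing Launch late: Compete gives 11, Withdraw gives -4. Proposed Compete is best. ✓

Yes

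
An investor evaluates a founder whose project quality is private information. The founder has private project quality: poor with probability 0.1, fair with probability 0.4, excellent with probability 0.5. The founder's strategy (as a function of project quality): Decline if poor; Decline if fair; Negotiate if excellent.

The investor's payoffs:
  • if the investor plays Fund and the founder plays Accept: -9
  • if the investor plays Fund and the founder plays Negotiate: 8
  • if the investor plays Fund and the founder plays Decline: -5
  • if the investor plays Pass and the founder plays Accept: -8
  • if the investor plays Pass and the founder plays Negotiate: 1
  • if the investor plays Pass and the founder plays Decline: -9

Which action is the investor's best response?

E[Fund] = 0.1·(-5) + 0.4·(-5) + 0.5·(8) = 1.5
E[Pass] = 0.1·(-9) + 0.4·(-9) + 0.5·(1) = -4
Best response: Fund (1.5 is the largest).

Fund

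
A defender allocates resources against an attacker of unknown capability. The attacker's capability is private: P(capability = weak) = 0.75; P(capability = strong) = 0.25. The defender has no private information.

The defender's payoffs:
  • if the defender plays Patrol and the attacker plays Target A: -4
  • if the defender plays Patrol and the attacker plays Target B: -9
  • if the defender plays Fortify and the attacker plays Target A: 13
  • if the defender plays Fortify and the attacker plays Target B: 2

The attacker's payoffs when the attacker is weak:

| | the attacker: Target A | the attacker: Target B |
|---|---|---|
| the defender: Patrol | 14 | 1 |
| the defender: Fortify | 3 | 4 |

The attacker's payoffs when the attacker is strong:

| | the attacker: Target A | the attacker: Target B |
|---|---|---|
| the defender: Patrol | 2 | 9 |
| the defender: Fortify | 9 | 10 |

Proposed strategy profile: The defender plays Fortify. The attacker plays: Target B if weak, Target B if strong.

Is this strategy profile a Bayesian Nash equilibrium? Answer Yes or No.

Yes

The defender plays Fortify: E[Fortify] = 0.75·(2) + 0.25·(2) = 2; E[Patrol] = -9. Best-responding. ✓
The attacker (capability weak), facing Fortify: Target A gives 3, Target B gives 4. Proposed Target B is best. ✓
The attacker (capability strong), facing Fortify: Target A gives 9, Target B gives 10. Proposed Target B is best. ✓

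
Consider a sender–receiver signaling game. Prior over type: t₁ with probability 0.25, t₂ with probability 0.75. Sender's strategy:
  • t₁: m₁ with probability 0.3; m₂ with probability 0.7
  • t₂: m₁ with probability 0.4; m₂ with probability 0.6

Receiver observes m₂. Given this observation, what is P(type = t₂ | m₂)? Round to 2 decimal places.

0.72

Apply Bayes' rule using the sender's strategy as the likelihood.
P(m₂) = 0.25·0.7 + 0.75·0.6 = 0.625
P(t₂ | m₂) = (0.75·0.6) / 0.625 = 0.45 / 0.625 = 0.72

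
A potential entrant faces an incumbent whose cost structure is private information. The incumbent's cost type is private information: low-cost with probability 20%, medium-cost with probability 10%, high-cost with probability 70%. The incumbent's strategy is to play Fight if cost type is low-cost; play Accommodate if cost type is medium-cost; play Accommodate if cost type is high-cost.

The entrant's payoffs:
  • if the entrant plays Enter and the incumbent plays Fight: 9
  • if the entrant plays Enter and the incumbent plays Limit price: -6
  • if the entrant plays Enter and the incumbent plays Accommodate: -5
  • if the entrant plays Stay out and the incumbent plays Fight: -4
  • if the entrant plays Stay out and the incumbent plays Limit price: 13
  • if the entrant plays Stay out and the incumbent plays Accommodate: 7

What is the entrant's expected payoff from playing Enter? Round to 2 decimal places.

-2.20

E[Enter] = 0.2·9 + 0.1·(-5) + 0.7·(-5) = 1.8 + (-0.5) + (-3.5) = -2.2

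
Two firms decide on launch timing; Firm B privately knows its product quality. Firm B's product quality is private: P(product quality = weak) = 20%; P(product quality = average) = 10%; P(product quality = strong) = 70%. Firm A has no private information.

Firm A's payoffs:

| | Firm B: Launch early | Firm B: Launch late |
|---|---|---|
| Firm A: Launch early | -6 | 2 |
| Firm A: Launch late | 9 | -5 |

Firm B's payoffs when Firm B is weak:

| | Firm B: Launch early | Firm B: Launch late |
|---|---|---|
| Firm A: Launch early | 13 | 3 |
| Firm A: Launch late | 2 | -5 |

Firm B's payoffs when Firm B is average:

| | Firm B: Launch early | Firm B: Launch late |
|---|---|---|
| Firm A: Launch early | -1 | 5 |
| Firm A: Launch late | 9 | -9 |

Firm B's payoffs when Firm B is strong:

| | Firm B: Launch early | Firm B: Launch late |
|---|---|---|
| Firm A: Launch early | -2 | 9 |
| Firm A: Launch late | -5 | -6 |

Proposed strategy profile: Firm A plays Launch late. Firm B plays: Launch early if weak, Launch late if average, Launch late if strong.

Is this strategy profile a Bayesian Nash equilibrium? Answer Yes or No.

Firm A plays Launch late: E[Launch late] = 0.2·(9) + 0.1·(-5) + 0.7·(-5) = -2.2; E[Launch early] = 0.4. Not best-responding. ✗
Firm B (product quality weak), facing Launch late: Launch early gives 2, Launch late gives -5. Proposed Launch early is best. ✓
Firm B (product quality average), facing Launch late: Launch early gives 9, Launch late gives -9. Proposed Launch late is not best — profitable deviation exists. ✗
Firm B (product quality strong), facing Launch late: Launch early gives -5, Launch late gives -6. Proposed Launch late is not best — profitable deviation exists. ✗

No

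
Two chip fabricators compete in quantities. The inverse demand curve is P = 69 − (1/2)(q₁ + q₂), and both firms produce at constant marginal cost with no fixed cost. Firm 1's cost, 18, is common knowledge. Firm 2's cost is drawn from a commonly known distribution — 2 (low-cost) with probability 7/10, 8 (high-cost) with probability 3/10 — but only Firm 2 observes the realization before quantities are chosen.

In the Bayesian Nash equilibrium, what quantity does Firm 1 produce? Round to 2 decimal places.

24.53

Type-c best response for Firm 2: q₂(c) = (69 − c) − q₁/2.
Firm 1 maximizes expected profit; its first-order condition is 69 − q₁ − (1/2)E[q₂] − 18 = 0.
Substituting E[q₂] and solving: E[c₂] = 3.8, so q₁ = (69 − 2·18 + 3.8)/(3/2) = 24.5333.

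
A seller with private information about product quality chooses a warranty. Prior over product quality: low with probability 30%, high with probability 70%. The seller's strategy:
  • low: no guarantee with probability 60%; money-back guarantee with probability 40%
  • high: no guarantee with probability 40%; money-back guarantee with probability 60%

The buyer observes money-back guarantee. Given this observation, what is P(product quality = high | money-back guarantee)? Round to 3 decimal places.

P(money-back guarantee) = 0.3·0.4 + 0.7·0.6 = 0.54
P(high | money-back guarantee) = (0.7·0.6) / 0.54 = 0.42 / 0.54 = 0.777778

0.778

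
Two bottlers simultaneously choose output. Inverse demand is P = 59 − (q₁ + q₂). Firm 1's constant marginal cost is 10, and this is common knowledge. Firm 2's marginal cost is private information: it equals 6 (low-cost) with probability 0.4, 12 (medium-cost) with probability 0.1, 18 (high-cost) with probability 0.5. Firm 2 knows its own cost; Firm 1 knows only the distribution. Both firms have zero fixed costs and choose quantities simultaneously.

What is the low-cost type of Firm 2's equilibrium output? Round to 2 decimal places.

17.90

Each type of Firm 2 best-responds to q₁; Firm 1 best-responds to the expected q₂ over Firm 2's types.
Firm 2 with cost c maximizes (59 − (q₁+q₂) − c)·q₂, giving q₂(c) = (59 − c − q₁)/2.
E[c₂] = 0.4·6 + 0.1·12 + 0.5·18 = 12.6
Firm 1's FOC against E[q₂] yields q₁ = (59 − 2·10 + E[c₂])/3 = (59 − 20 + 12.6)/3 = 17.2.
q₂(low-cost) = (59 − 6 − 17.2)/2 = 17.9.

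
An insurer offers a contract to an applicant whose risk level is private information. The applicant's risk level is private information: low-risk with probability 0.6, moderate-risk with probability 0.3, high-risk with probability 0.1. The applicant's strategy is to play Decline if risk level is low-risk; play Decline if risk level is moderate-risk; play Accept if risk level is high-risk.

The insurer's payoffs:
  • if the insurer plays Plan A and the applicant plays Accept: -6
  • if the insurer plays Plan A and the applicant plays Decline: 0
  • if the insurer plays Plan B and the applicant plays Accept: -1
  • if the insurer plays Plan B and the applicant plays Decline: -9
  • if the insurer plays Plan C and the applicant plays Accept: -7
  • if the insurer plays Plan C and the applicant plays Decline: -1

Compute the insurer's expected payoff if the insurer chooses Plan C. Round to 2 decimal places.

-1.60

Take the expectation over the applicant's risk level, weighting each type's action by its prior probability.
E[Plan C] = 0.6·(-1) + 0.3·(-1) + 0.1·(-7) = (-0.6) + (-0.3) + (-0.7) = -1.6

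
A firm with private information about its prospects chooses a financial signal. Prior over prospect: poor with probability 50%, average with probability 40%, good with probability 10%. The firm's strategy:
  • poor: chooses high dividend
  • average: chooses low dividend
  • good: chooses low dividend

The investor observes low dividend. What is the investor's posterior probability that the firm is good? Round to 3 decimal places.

P(low dividend) = 0.5·0 + 0.4·1 + 0.1·1 = 0.5
P(good | low dividend) = (0.1·1) / 0.5 = 0.1 / 0.5 = 0.2

0.200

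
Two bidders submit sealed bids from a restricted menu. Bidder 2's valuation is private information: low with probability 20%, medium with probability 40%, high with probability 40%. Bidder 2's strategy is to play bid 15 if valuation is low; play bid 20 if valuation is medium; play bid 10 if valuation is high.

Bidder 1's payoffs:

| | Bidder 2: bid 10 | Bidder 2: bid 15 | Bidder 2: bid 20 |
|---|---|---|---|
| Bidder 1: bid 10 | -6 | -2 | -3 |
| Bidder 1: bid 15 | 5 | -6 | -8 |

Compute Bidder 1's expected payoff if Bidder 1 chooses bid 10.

-4

Take the expectation over Bidder 2's valuation, weighting each type's action by its prior probability.
E[bid 10] = 0.2·(-2) + 0.4·(-3) + 0.4·(-6) = (-0.4) + (-1.2) + (-2.4) = -4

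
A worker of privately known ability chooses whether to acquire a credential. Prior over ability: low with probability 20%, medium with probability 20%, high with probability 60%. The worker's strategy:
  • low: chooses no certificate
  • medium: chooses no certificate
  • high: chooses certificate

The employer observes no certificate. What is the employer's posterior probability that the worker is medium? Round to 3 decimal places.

P(no certificate) = 0.2·1 + 0.2·1 + 0.6·0 = 0.4
P(medium | no certificate) = (0.2·1) / 0.4 = 0.2 / 0.4 = 0.5

0.500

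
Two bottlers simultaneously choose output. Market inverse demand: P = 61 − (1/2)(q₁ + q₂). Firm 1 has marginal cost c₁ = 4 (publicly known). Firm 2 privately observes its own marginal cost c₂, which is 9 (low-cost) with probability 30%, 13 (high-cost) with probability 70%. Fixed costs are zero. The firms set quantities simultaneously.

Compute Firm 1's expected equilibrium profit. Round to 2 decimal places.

Each type of Firm 2 best-responds to q₁; Firm 1 best-responds to the expected q₂ over Firm 2's types.
Firm 2 with cost c maximizes (61 − (1/2)(q₁+q₂) − c)·q₂, giving q₂(c) = (61 − c − (1/2)q₁).
E[c₂] = 0.3·9 + 0.7·13 = 11.8
Firm 1's FOC against E[q₂] yields q₁ = (61 − 2·4 + E[c₂])/(3/2) = (61 − 8 + 11.8)/(3/2) = 43.2.
E[P] = 61 − (1/2)·(q₁ + E[q₂]) = 25.6; Firm 1's expected profit = (E[P] − 4)·q₁ = (25.6 − 4)·43.2 = 933.12.

933.12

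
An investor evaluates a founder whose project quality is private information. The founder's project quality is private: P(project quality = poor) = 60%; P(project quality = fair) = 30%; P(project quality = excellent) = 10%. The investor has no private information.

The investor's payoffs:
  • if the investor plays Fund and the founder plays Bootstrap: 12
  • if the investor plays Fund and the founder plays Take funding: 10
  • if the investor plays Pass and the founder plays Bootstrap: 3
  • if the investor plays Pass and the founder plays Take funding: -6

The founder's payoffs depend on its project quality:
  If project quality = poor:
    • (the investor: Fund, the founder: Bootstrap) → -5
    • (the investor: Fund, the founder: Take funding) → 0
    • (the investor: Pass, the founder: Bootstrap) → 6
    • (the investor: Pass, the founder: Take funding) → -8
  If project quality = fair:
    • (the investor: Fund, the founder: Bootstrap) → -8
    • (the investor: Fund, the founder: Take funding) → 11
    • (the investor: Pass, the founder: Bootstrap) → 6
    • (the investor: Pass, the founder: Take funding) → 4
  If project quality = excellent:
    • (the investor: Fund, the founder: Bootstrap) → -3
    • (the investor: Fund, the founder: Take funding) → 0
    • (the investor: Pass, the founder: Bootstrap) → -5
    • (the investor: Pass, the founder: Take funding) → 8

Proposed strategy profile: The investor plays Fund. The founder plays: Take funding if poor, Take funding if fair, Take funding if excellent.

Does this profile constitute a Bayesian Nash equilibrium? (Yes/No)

Yes

The investor plays Fund: E[Fund] = 0.6·(10) + 0.3·(10) + 0.1·(10) = 10; E[Pass] = -6. Best-responding. ✓
The founder (project quality poor), facing Fund: Bootstrap gives -5, Take funding gives 0. Proposed Take funding is best. ✓
The founder (project quality fair), facing Fund: Bootstrap gives -8, Take funding gives 11. Proposed Take funding is best. ✓
The founder (project quality excellent), facing Fund: Bootstrap gives -3, Take funding gives 0. Proposed Take funding is best. ✓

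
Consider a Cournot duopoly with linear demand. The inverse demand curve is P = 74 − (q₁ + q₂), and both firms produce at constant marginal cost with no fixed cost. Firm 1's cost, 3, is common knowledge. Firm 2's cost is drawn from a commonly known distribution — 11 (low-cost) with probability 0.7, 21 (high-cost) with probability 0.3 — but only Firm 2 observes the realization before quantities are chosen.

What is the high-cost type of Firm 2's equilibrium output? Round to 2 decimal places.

Each type of Firm 2 best-responds to q₁; Firm 1 best-responds to the expected q₂ over Firm 2's types.
Firm 2 with cost c maximizes (74 − (q₁+q₂) − c)·q₂, giving q₂(c) = (74 − c − q₁)/2.
E[c₂] = 0.7·11 + 0.3·21 = 14
Firm 1's FOC against E[q₂] yields q₁ = (74 − 2·3 + E[c₂])/3 = (74 − 6 + 14)/3 = 27.3333.
q₂(high-cost) = (74 − 21 − 27.3333)/2 = 12.8333.

12.83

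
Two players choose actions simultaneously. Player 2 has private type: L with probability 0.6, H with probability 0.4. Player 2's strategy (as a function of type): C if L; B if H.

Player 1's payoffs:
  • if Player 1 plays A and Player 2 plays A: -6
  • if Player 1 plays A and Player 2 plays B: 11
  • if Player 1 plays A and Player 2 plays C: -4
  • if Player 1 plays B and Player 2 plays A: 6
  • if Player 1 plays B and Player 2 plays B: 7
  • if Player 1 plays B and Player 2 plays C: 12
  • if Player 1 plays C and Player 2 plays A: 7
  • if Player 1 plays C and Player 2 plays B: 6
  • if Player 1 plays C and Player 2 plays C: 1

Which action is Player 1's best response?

B

E[A] = 0.6·(-4) + 0.4·(11) = 2
E[B] = 0.6·(12) + 0.4·(7) = 10
E[C] = 0.6·(1) + 0.4·(6) = 3
Best response: B (10 is the largest).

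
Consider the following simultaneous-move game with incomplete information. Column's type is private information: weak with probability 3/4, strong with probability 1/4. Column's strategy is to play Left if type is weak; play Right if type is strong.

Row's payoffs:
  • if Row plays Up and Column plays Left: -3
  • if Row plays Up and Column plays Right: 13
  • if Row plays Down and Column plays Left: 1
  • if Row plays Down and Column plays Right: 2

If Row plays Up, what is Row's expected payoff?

Take the expectation over Column's type, weighting each type's action by its prior probability.
E[Up] = 3/4·(-3) + 1/4·13 = (-9/4) + 13/4 = 1

1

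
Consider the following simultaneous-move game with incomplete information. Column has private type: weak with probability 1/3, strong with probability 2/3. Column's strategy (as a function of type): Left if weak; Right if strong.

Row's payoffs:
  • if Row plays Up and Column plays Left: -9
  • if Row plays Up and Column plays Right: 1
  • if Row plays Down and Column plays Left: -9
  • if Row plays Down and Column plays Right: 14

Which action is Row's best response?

Down

E[Up] = 1/3·(-9) + 2/3·(1) = -7/3
E[Down] = 1/3·(-9) + 2/3·(14) = 19/3
Best response: Down (19/3 is the largest).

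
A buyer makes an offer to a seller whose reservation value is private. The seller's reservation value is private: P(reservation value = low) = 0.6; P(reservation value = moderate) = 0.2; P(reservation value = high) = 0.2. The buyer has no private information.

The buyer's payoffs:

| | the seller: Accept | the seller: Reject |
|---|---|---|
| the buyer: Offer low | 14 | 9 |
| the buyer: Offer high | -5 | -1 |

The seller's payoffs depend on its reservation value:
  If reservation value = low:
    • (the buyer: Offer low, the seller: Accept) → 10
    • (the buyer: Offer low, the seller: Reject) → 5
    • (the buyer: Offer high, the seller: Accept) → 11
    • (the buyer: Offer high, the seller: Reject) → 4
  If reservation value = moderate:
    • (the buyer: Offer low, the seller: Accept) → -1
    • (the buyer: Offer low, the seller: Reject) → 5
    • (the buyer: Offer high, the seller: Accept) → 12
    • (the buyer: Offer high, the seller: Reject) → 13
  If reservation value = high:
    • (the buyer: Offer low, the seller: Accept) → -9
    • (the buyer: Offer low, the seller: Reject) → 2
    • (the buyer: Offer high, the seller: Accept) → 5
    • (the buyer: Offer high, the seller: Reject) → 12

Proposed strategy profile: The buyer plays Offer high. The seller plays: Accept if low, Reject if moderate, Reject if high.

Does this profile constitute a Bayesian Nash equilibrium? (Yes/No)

The buyer plays Offer high: E[Offer high] = 0.6·(-5) + 0.2·(-1) + 0.2·(-1) = -3.4; E[Offer low] = 12. Not best-responding. ✗
The seller (reservation value low), facing Offer high: Accept gives 11, Reject gives 4. Proposed Accept is best. ✓
The seller (reservation value moderate), facing Offer high: Accept gives 12, Reject gives 13. Proposed Reject is best. ✓
The seller (reservation value high), facing Offer high: Accept gives 5, Reject gives 12. Proposed Reject is best. ✓

No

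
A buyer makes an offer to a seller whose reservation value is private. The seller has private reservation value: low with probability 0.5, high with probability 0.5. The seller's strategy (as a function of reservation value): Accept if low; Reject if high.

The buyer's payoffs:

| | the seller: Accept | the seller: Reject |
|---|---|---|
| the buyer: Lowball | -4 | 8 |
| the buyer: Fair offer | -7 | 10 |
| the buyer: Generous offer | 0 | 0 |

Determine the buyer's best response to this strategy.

E[Lowball] = 0.5·(-4) + 0.5·(8) = 2
E[Fair offer] = 0.5·(-7) + 0.5·(10) = 1.5
E[Generous offer] = 0.5·(0) + 0.5·(0) = 0
Best response: Lowball (2 is the largest).

Lowball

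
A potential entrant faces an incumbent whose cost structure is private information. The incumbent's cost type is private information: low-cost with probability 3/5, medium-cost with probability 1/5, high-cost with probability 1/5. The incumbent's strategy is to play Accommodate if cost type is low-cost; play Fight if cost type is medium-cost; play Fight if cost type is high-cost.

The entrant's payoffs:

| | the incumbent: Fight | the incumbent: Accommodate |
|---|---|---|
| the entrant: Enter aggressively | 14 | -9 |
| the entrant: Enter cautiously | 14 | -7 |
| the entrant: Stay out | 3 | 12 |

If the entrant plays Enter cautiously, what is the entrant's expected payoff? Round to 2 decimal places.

1.40

E[Enter cautiously] = 3/5·(-7) + 1/5·14 + 1/5·14 = (-21/5) + 14/5 + 14/5 = 7/5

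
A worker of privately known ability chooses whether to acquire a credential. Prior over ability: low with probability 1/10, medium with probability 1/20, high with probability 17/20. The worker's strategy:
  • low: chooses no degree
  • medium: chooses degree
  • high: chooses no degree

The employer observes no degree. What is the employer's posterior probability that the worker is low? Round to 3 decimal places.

P(no degree) = (1/10)·1 + (1/20)·0 + (17/20)·1 = 19/20
P(low | no degree) = ((1/10)·1) / (19/20) = (1/10) / (19/20) = 2/19

0.105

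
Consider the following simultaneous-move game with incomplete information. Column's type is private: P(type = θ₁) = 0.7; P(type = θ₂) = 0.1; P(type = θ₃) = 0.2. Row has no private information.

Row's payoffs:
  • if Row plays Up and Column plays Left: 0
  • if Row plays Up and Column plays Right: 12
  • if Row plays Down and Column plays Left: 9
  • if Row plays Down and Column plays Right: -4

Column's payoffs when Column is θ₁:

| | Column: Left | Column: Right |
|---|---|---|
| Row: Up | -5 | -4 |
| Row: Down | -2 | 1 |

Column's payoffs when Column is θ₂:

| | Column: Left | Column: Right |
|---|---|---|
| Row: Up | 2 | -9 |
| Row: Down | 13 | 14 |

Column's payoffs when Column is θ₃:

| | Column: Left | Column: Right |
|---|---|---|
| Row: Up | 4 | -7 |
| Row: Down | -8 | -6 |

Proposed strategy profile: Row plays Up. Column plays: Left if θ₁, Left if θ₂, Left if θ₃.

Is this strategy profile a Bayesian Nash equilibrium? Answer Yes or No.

Row plays Up: E[Up] = 0.7·(0) + 0.1·(0) + 0.2·(0) = 0; E[Down] = 9. Not best-responding. ✗
Column (type θ₁), facing Up: Left gives -5, Right gives -4. Proposed Left is not best — profitable deviation exists. ✗
Column (type θ₂), facing Up: Left gives 2, Right gives -9. Proposed Left is best. ✓
Column (type θ₃), facing Up: Left gives 4, Right gives -7. Proposed Left is best. ✓

No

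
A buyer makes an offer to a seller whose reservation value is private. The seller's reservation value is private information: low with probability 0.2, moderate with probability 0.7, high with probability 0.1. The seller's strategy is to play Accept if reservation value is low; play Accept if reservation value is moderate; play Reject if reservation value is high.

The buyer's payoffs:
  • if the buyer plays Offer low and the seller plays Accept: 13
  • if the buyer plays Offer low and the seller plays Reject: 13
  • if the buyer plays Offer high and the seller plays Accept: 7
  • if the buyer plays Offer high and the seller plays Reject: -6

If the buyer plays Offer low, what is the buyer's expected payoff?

Take the expectation over the seller's reservation value, weighting each type's action by its prior probability.
E[Offer low] = 0.2·13 + 0.7·13 + 0.1·13 = 2.6 + 9.1 + 1.3 = 13

13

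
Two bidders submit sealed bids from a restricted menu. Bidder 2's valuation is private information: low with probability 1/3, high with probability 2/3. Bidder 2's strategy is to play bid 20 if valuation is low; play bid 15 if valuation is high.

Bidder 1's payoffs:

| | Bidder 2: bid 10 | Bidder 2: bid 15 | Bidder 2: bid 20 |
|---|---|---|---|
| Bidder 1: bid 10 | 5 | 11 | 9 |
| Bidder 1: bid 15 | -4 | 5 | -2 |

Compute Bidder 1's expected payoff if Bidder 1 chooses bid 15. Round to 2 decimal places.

E[bid 15] = 1/3·(-2) + 2/3·5 = (-2/3) + 10/3 = 8/3

2.67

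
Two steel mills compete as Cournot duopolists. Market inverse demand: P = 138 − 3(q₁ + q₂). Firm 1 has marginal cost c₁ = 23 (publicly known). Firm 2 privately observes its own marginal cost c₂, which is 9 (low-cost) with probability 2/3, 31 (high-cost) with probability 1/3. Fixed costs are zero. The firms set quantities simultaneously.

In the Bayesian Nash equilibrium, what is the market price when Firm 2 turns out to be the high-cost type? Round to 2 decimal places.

66.44

Type-c best response for Firm 2: q₂(c) = (138 − c)/6 − q₁/2.
Firm 1 maximizes expected profit; its first-order condition is 138 − 6q₁ − 3E[q₂] − 23 = 0.
Substituting E[q₂] and solving: E[c₂] = 16.3333, so q₁ = (138 − 2·23 + 16.3333)/9 = 12.037.
q₂(high-cost) = 11.8148, so P = 138 − 3·(12.037 + 11.8148) = 66.4444.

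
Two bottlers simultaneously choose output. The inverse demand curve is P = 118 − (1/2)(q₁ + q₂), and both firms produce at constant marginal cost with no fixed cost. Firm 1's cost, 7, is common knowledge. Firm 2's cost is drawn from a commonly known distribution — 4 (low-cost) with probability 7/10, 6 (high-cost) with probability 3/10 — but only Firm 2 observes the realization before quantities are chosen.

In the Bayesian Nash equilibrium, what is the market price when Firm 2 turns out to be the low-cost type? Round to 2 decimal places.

Firm 2 with cost c maximizes (118 − (1/2)(q₁+q₂) − c)·q₂, giving q₂(c) = (118 − c − (1/2)q₁).
E[c₂] = 7/10·4 + 3/10·6 = 4.6
Firm 1's FOC against E[q₂] yields q₁ = (118 − 2·7 + E[c₂])/(3/2) = (118 − 14 + 4.6)/(3/2) = 72.4.
q₂(low-cost) = 77.8, so P = 118 − (1/2)·(72.4 + 77.8) = 42.9.

42.90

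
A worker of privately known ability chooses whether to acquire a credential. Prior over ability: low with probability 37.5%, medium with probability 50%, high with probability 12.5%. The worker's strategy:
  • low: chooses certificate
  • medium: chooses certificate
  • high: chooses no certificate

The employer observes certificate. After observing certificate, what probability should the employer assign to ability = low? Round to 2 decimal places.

P(certificate) = 0.375·1 + 0.5·1 + 0.125·0 = 0.875
P(low | certificate) = (0.375·1) / 0.875 = 0.375 / 0.875 = 0.428571

0.43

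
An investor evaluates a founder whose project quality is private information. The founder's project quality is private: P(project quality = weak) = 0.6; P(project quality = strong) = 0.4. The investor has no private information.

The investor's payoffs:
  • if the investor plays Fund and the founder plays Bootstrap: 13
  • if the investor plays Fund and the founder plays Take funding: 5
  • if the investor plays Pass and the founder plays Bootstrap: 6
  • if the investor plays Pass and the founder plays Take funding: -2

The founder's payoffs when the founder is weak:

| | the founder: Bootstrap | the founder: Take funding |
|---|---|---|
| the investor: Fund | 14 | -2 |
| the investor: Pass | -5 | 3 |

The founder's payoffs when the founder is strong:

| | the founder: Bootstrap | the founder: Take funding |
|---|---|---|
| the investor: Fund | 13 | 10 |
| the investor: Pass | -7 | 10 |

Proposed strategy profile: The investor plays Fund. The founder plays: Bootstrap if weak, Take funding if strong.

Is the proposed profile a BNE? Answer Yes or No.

The investor plays Fund: E[Fund] = 0.6·(13) + 0.4·(5) = 9.8; E[Pass] = 2.8. Best-responding. ✓
The founder (project quality weak), facing Fund: Bootstrap gives 14, Take funding gives -2. Proposed Bootstrap is best. ✓
The founder (project quality strong), facing Fund: Bootstrap gives 13, Take funding gives 10. Proposed Take funding is not best — profitable deviation exists. ✗

No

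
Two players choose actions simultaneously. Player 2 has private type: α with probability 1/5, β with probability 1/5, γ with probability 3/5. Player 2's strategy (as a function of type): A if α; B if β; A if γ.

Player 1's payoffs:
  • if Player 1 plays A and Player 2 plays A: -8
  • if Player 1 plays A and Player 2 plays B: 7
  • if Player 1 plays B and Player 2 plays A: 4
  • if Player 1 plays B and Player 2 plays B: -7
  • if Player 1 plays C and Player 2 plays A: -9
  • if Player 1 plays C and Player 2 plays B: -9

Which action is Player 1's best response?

Compute Player 1's expected payoff for each action, taking the expectation over Player 2's type.
E[A] = 1/5·(-8) + 1/5·(7) + 3/5·(-8) = -5
E[B] = 1/5·(4) + 1/5·(-7) + 3/5·(4) = 9/5
E[C] = 1/5·(-9) + 1/5·(-9) + 3/5·(-9) = -9
Best response: B (9/5 is the largest).

B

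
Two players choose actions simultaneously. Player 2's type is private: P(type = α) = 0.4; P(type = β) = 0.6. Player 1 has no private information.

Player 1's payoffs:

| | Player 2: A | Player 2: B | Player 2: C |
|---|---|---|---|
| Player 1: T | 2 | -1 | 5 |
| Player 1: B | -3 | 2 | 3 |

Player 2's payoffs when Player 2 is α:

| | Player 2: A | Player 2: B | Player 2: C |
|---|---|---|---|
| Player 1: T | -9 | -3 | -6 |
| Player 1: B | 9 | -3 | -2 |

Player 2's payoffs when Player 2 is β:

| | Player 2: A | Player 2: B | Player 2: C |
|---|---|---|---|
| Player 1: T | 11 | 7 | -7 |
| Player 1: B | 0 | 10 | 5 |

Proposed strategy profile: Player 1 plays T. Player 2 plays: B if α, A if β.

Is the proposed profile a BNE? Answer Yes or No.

Yes

Player 1 plays T: E[T] = 0.4·(-1) + 0.6·(2) = 0.8; E[B] = -1. Best-responding. ✓
Player 2 (type α), facing T: A gives -9, B gives -3, C gives -6. Proposed B is best. ✓
Player 2 (type β), facing T: A gives 11, B gives 7, C gives -7. Proposed A is best. ✓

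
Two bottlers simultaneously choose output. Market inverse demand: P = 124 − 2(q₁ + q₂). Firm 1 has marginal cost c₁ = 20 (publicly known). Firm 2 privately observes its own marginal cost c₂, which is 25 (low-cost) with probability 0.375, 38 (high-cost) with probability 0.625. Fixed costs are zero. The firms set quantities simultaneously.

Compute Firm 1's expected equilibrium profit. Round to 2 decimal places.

762.13

Type-c best response for Firm 2: q₂(c) = (124 − c)/4 − q₁/2.
Firm 1 maximizes expected profit; its first-order condition is 124 − 4q₁ − 2E[q₂] − 20 = 0.
Substituting E[q₂] and solving: E[c₂] = 33.125, so q₁ = (124 − 2·20 + 33.125)/6 = 19.5208.
E[P] = 124 − 2·(q₁ + E[q₂]) = 59.0417; Firm 1's expected profit = (E[P] − 20)·q₁ = (59.0417 − 20)·19.5208 = 762.126.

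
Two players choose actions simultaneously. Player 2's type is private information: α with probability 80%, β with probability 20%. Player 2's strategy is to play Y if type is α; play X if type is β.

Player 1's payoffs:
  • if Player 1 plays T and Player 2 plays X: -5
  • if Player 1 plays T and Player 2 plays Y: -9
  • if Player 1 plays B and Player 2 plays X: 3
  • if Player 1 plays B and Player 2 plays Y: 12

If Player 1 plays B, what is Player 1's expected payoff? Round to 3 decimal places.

E[B] = 0.8·12 + 0.2·3 = 9.6 + 0.6 = 10.2

10.200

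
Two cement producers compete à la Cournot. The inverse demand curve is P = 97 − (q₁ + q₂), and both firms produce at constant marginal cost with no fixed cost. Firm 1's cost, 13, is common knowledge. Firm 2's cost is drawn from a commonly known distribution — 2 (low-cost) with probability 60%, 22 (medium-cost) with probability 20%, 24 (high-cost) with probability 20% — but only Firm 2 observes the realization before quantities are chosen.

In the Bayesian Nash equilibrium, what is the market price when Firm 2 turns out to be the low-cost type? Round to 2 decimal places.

35.93

Type-c best response for Firm 2: q₂(c) = (97 − c)/2 − q₁/2.
Firm 1 maximizes expected profit; its first-order condition is 97 − 2q₁ − E[q₂] − 13 = 0.
Substituting E[q₂] and solving: E[c₂] = 10.4, so q₁ = (97 − 2·13 + 10.4)/3 = 27.1333.
q₂(low-cost) = 33.9333, so P = 97 − (27.1333 + 33.9333) = 35.9333.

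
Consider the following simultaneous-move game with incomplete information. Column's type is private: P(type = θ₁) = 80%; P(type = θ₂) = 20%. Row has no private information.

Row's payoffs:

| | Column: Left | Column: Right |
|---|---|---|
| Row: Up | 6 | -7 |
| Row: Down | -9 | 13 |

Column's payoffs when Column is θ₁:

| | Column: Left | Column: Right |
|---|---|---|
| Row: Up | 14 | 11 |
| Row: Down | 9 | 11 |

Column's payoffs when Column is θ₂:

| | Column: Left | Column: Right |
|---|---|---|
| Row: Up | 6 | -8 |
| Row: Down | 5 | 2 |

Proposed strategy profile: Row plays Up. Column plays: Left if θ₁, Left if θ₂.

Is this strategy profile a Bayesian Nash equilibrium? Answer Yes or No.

Yes

Row plays Up: E[Up] = 0.8·(6) + 0.2·(6) = 6; E[Down] = -9. Best-responding. ✓
Column (type θ₁), facing Up: Left gives 14, Right gives 11. Proposed Left is best. ✓
Column (type θ₂), facing Up: Left gives 6, Right gives -8. Proposed Left is best. ✓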